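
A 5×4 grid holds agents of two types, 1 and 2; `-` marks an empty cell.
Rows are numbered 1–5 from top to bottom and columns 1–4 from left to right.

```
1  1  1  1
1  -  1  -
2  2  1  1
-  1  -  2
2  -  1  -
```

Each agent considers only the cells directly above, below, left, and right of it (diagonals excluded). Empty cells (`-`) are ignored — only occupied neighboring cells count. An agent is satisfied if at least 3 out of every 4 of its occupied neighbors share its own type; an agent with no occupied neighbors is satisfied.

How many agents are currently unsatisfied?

(1,1)1 2/2 ✓
(1,2)1 2/2 ✓
(1,3)1 3/3 ✓
(1,4)1 1/1 ✓
(2,1)1 1/2 ✗
(2,3)1 2/2 ✓
(3,1)2 1/2 ✗
(3,2)2 1/3 ✗
(3,3)1 2/3 ✗
(3,4)1 1/2 ✗
(4,2)1 0/1 ✗
(4,4)2 0/1 ✗
(5,1)2 0/0 ✓
(5,3)1 0/0 ✓
Unsatisfied: (2,1), (3,1), (3,2), (3,3), (3,4), (4,2), (4,4) — 7 in total.

7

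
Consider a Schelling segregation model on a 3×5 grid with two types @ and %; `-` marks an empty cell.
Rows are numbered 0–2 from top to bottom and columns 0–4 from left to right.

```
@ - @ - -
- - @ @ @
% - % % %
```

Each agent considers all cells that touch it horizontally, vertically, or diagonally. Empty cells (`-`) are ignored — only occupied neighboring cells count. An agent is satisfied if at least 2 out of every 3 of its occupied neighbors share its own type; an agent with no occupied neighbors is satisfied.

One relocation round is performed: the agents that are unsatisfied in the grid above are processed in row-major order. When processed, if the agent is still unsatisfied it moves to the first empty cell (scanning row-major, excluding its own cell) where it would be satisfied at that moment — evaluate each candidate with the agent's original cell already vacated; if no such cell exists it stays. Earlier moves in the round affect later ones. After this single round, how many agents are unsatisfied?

0

Initially unsatisfied (in order): (1,2), (1,3), (1,4), (2,2), (2,3), (2,4).
  (1,2) → (0,1).
  (1,3) → (0,3).
  (1,4) → (0,4).
  (2,2): now satisfied by earlier moves; stays.
  (2,3): now satisfied by earlier moves; stays.
  (2,4): now satisfied by earlier moves; stays.
Resulting grid:
@ @ @ @ @
- - - - -
% - % % %
All satisfied now.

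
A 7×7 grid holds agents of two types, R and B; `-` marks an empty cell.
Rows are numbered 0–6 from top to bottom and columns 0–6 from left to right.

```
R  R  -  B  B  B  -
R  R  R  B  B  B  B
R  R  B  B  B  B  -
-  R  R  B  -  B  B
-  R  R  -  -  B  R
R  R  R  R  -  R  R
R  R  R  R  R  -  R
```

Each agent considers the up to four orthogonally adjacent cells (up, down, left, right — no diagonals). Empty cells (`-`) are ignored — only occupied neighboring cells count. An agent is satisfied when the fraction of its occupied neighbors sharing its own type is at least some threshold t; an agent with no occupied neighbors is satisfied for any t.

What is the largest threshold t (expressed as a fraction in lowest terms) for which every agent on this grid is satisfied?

Row 0: (0,0)R 2/2 · (0,1)R 2/2 · (0,3)B 2/2 · (0,4)B 3/3 · (0,5)B 2/2
Row 1: (1,0)R 3/3 · (1,1)R 4/4 · (1,2)R 1/3 · (1,3)B 3/4 · (1,4)B 4/4 · (1,5)B 4/4 · (1,6)B 1/1
Row 2: (2,0)R 2/2 · (2,1)R 3/4 · (2,2)B 1/4 · (2,3)B 4/4 · (2,4)B 3/3 · (2,5)B 3/3
Row 3: (3,1)R 3/3 · (3,2)R 2/4 · (3,3)B 1/2 · (3,5)B 3/3 · (3,6)B 1/2
Row 4: (4,1)R 3/3 · (4,2)R 3/3 · (4,5)B 1/3 · (4,6)R 1/3
Row 5: (5,0)R 2/2 · (5,1)R 4/4 · (5,2)R 4/4 · (5,3)R 2/2 · (5,5)R 1/2 · (5,6)R 3/3
Row 6: (6,0)R 2/2 · (6,1)R 3/3 · (6,2)R 3/3 · (6,3)R 3/3 · (6,4)R 1/1 · (6,6)R 1/1
The smallest same-type fraction is 1/4 at (2,2), which reduces to 1/4. Any threshold above that leaves this agent unsatisfied.

1/4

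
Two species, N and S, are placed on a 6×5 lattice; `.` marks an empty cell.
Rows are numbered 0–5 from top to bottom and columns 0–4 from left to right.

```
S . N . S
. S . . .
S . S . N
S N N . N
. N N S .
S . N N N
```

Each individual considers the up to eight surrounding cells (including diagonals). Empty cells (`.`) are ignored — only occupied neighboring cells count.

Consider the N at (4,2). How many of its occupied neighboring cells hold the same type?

5

Occupied neighbors of (4,2): (3,1)=N, (3,2)=N, (4,1)=N, (4,3)=S, (5,2)=N, (5,3)=N.
Same type (N): 5 of 6.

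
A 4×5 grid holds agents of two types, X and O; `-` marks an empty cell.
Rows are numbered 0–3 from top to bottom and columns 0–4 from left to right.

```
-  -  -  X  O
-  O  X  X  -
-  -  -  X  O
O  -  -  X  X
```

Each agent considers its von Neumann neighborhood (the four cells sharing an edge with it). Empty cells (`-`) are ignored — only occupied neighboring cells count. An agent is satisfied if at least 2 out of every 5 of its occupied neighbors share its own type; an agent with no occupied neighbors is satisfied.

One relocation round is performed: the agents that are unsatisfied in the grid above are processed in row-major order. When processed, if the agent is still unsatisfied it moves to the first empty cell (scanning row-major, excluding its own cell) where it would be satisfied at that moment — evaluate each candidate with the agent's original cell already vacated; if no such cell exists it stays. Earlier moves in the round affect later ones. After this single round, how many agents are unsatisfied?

0

Initially unsatisfied (in order): (0,4), (1,1), (2,4).
  (0,4) → (0,0).
  (1,1) → (0,1).
  (2,4) → (1,0).
Resulting grid:
O O - X -
O - X X -
- - - X -
O - - X X
All satisfied now.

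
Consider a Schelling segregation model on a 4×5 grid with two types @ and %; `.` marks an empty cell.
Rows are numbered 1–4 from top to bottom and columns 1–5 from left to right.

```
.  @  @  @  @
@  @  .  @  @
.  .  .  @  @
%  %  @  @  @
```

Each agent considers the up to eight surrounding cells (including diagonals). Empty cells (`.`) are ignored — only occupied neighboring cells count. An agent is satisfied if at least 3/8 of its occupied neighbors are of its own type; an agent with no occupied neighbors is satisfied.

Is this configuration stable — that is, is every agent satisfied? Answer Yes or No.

Row 1: (1,2)@ 3/3 satisfied · (1,3)@ 4/4 satisfied · (1,4)@ 4/4 satisfied · (1,5)@ 3/3 satisfied
Row 2: (2,1)@ 2/2 satisfied · (2,2)@ 3/3 satisfied · (2,4)@ 6/6 satisfied · (2,5)@ 5/5 satisfied
Row 3: (3,4)@ 6/6 satisfied · (3,5)@ 5/5 satisfied
Row 4: (4,1)% 1/1 satisfied · (4,2)% 1/2 satisfied · (4,3)@ 2/3 satisfied · (4,4)@ 4/4 satisfied · (4,5)@ 3/3 satisfied
All meet the threshold, so the configuration is stable.

Yes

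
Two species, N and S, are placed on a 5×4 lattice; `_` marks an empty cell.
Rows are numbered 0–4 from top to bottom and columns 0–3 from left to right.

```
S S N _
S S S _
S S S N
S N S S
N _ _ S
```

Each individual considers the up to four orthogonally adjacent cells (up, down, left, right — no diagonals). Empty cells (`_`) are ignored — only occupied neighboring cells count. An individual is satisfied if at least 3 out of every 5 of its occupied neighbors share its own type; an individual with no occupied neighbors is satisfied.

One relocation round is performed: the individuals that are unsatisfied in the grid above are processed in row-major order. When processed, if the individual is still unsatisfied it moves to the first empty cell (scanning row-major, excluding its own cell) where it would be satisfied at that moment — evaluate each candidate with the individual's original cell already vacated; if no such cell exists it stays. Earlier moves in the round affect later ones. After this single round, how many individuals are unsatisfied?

2

Initially unsatisfied (in order): (0,2), (2,3), (3,0), (3,1), (4,0).
  (0,2) → (0,3).
  (2,3) → (4,1).
  (3,0) → (0,2).
  (3,1): no empty cell satisfies it; stays.
  (4,0): now satisfied by earlier moves; stays.
Resulting grid:
S S S N
S S S _
S S S _
_ N S S
N N _ S
Unsatisfied now: (0,3), (3,1).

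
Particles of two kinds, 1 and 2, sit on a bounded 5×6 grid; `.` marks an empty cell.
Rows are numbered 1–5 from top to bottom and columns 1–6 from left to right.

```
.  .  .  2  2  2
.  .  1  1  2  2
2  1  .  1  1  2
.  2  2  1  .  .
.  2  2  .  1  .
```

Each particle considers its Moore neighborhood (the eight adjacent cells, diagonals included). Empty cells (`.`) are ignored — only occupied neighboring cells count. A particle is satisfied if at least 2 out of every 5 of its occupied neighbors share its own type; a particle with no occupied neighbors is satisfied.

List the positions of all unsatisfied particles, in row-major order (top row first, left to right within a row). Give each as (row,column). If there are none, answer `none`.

Row 1: (1,4)2 2/4 satisfied · (1,5)2 4/5 satisfied · (1,6)2 3/3 satisfied
Row 2: (2,3)1 3/4 satisfied · (2,4)1 3/6 satisfied · (2,5)2 5/8 satisfied · (2,6)2 4/5 satisfied
Row 3: (3,1)2 1/2 satisfied · (3,2)1 1/4 not · (3,4)1 4/6 satisfied · (3,5)1 3/6 satisfied · (3,6)2 2/3 satisfied
Row 4: (4,2)2 4/5 satisfied · (4,3)2 3/6 satisfied · (4,4)1 3/5 satisfied
Row 5: (5,2)2 3/3 satisfied · (5,3)2 3/4 satisfied · (5,5)1 1/1 satisfied

(3,2)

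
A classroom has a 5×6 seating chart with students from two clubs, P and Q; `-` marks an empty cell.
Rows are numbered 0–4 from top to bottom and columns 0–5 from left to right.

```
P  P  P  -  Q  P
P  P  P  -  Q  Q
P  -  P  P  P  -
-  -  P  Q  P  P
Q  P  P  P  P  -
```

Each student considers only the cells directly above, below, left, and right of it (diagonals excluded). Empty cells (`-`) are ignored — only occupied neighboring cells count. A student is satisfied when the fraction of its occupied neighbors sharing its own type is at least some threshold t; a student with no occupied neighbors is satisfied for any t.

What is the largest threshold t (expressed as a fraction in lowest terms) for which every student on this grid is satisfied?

Row 0: (0,0)P 2/2 · (0,1)P 3/3 · (0,2)P 2/2 · (0,4)Q 1/2 · (0,5)P 0/2
Row 1: (1,0)P 3/3 · (1,1)P 3/3 · (1,2)P 3/3 · (1,4)Q 2/3 · (1,5)Q 1/2
Row 2: (2,0)P 1/1 · (2,2)P 3/3 · (2,3)P 2/3 · (2,4)P 2/3
Row 3: (3,2)P 2/3 · (3,3)Q 0/4 · (3,4)P 3/4 · (3,5)P 1/1
Row 4: (4,0)Q 0/1 · (4,1)P 1/2 · (4,2)P 3/3 · (4,3)P 2/3 · (4,4)P 2/2
The smallest same-type fraction is 0/2 at (0,5), which reduces to 0/1. Any threshold above that leaves this student unsatisfied.

0/1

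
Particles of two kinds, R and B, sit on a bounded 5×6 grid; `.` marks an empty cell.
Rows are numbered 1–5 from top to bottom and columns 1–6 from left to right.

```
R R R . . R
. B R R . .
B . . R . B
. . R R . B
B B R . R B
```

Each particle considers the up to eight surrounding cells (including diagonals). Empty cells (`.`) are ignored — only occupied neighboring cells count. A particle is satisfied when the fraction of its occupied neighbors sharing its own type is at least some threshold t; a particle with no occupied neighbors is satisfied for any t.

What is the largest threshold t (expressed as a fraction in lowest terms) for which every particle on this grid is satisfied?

1/5

Row 1: (1,1)R 1/2 · (1,2)R 3/4 · (1,3)R 3/4 · (1,6)R — no occupied neighbors
Row 2: (2,2)B 1/5 · (2,3)R 4/5 · (2,4)R 3/3
Row 3: (3,1)B 1/1 · (3,4)R 4/4 · (3,6)B 1/1
Row 4: (4,3)R 3/4 · (4,4)R 4/4 · (4,6)B 2/3
Row 5: (5,1)B 1/1 · (5,2)B 1/3 · (5,3)R 2/3 · (5,5)R 1/3 · (5,6)B 1/2
The smallest same-type fraction is 1/5 at (2,2), which reduces to 1/5. Any threshold above that leaves this particle unsatisfied.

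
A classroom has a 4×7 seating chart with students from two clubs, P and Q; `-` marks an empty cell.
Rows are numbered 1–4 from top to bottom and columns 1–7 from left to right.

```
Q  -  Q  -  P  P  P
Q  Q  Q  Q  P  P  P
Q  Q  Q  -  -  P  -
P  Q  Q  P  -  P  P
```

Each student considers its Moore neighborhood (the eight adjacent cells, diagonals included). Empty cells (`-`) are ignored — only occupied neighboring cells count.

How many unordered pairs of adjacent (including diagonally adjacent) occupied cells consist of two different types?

Scan each occupied cell's neighbors to the right and below (and the two forward diagonals) so each pair is counted once.
Row 1: Q(1,1)–Q(2,1)= Q(1,1)–Q(2,2)= Q(1,3)–Q(2,3)= Q(1,3)–Q(2,4)= Q(1,3)–Q(2,2)= P(1,5)–P(1,6)= P(1,5)–P(2,5)= P(1,5)–P(2,6)= P(1,5)–Q(2,4)≠ P(1,6)–P(1,7)= P(1,6)–P(2,6)= P(1,6)–P(2,7)= P(1,6)–P(2,5)= P(1,7)–P(2,7)= P(1,7)–P(2,6)=  → 1/15 unlike.
Row 2: Q(2,1)–Q(2,2)= Q(2,1)–Q(3,1)= Q(2,1)–Q(3,2)= Q(2,2)–Q(2,3)= Q(2,2)–Q(3,2)= Q(2,2)–Q(3,3)= Q(2,2)–Q(3,1)= Q(2,3)–Q(2,4)= Q(2,3)–Q(3,3)= Q(2,3)–Q(3,2)= Q(2,4)–P(2,5)≠ Q(2,4)–Q(3,3)= P(2,5)–P(2,6)= P(2,5)–P(3,6)= P(2,6)–P(2,7)= P(2,6)–P(3,6)= P(2,7)–P(3,6)=  → 1/17 unlike.
Row 3: Q(3,1)–Q(3,2)= Q(3,1)–P(4,1)≠ Q(3,1)–Q(4,2)= Q(3,2)–Q(3,3)= Q(3,2)–Q(4,2)= Q(3,2)–Q(4,3)= Q(3,2)–P(4,1)≠ Q(3,3)–Q(4,3)= Q(3,3)–P(4,4)≠ Q(3,3)–Q(4,2)= P(3,6)–P(4,6)= P(3,6)–P(4,7)=  → 3/12 unlike.
Row 4: P(4,1)–Q(4,2)≠ Q(4,2)–Q(4,3)= Q(4,3)–P(4,4)≠ P(4,6)–P(4,7)=  → 2/4 unlike.
Total adjacent occupied pairs: 48; unlike-type pairs: 7.

7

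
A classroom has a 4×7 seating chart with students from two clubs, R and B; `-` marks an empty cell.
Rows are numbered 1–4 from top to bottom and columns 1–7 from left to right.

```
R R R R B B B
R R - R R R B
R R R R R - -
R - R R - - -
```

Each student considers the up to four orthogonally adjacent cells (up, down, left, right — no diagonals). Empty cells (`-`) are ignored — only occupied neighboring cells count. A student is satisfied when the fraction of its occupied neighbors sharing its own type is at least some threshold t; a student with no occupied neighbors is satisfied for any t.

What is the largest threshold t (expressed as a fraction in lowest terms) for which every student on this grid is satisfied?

1/3

(1,1)R 2/2
(1,2)R 3/3
(1,3)R 2/2
(1,4)R 2/3
(1,5)B 1/3
(1,6)B 2/3
(1,7)B 2/2
(2,1)R 3/3
(2,2)R 3/3
(2,4)R 3/3
(2,5)R 3/4
(2,6)R 1/3
(2,7)B 1/2
(3,1)R 3/3
(3,2)R 3/3
(3,3)R 3/3
(3,4)R 4/4
(3,5)R 2/2
(4,1)R 1/1
(4,3)R 2/2
(4,4)R 2/2
The smallest same-type fraction is 1/3 at (1,5), which reduces to 1/3. Any threshold above that leaves this student unsatisfied.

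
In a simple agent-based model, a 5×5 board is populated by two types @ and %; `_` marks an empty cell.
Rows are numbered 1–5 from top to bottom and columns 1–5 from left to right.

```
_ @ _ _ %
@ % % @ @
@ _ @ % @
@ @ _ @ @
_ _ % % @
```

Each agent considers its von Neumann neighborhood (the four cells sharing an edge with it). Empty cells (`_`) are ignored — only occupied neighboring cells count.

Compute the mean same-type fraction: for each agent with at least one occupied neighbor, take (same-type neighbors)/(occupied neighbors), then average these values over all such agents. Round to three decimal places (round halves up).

(1,2)@ 0/1
(1,5)% 0/1
(2,1)@ 1/2
(2,2)% 1/3
(2,3)% 1/3
(2,4)@ 1/3
(2,5)@ 2/3
(3,1)@ 2/2
(3,3)@ 0/2
(3,4)% 0/4
(3,5)@ 2/3
(4,1)@ 2/2
(4,2)@ 1/1
(4,4)@ 1/3
(4,5)@ 3/3
(5,3)% 1/1
(5,4)% 1/3
(5,5)@ 1/2
Sum over 18 agents: 0/1 + 0/1 + 1/2 + 1/3 + 1/3 + 1/3 + 2/3 + 2/2 + 0/2 + 0/4 + 2/3 + 2/2 + 1/1 + 1/3 + 3/3 + 1/1 + 1/3 + 1/2 = 9; mean = 9 ÷ 18 = 1/2 = 0.5 → 0.500.

0.500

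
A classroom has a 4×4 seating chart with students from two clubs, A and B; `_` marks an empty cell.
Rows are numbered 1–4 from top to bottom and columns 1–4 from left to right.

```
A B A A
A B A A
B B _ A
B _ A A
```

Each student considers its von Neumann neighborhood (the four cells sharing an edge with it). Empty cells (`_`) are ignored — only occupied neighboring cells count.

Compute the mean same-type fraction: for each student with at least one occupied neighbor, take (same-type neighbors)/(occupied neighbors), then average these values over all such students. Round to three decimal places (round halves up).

(1,1)A 1/2
(1,2)B 1/3
(1,3)A 2/3
(1,4)A 2/2
(2,1)A 1/3
(2,2)B 2/4
(2,3)A 2/3
(2,4)A 3/3
(3,1)B 2/3
(3,2)B 2/2
(3,4)A 2/2
(4,1)B 1/1
(4,3)A 1/1
(4,4)A 2/2
Sum over 14 students: 1/2 + 1/3 + 2/3 + 2/2 + 1/3 + 2/4 + 2/3 + 3/3 + 2/3 + 2/2 + 2/2 + 1/1 + 1/1 + 2/2 = 32/3; mean = 32/3 ÷ 14 = 16/21 = 0.761904… → 0.762.

0.762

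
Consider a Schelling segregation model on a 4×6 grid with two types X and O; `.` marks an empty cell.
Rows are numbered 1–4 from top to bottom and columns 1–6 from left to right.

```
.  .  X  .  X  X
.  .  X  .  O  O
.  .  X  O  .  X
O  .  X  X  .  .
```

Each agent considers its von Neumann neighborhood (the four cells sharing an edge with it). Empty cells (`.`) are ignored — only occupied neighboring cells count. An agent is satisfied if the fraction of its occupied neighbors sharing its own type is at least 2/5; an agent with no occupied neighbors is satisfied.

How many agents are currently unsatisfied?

Row 1: (1,3)X 1/1 ✓ · (1,5)X 1/2 ✓ · (1,6)X 1/2 ✓
Row 2: (2,3)X 2/2 ✓ · (2,5)O 1/2 ✓ · (2,6)O 1/3 ✗
Row 3: (3,3)X 2/3 ✓ · (3,4)O 0/2 ✗ · (3,6)X 0/1 ✗
Row 4: (4,1)O 0/0 ✓ · (4,3)X 2/2 ✓ · (4,4)X 1/2 ✓
Unsatisfied: (2,6), (3,4), (3,6) — 3 in total.

3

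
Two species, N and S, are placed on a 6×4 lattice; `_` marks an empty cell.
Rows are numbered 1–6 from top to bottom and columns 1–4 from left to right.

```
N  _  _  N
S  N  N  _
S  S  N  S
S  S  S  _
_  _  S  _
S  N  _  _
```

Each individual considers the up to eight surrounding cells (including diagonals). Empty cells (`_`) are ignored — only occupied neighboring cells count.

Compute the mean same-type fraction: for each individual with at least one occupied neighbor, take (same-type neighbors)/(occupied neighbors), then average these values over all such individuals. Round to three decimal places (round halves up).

0.566

Row 1: (1,1)N 1/2 · (1,4)N 1/1
Row 2: (2,1)S 2/4 · (2,2)N 3/6 · (2,3)N 3/5
Row 3: (3,1)S 4/5 · (3,2)S 5/8 · (3,3)N 2/6 · (3,4)S 1/3
Row 4: (4,1)S 3/3 · (4,2)S 5/6 · (4,3)S 4/5
Row 5: (5,3)S 2/3
Row 6: (6,1)S 0/1 · (6,2)N 0/2
Sum over 15 individuals: 1/2 + 1/1 + 2/4 + 3/6 + 3/5 + 4/5 + 5/8 + 2/6 + 1/3 + 3/3 + 5/6 + 4/5 + 2/3 + 0/1 + 0/2 = 1019/120; mean = 1019/120 ÷ 15 = 1019/1800 = 0.566111… → 0.566.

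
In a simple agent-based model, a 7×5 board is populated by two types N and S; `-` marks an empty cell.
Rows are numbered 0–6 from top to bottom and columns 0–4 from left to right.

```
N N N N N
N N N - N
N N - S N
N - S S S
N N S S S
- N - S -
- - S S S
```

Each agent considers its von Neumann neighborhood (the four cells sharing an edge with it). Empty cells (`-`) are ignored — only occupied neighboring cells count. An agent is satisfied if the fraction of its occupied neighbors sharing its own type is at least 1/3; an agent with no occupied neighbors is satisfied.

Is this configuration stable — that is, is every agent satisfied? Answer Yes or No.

Yes

Row 0: (0,0)N 2/2 ok · (0,1)N 3/3 ok · (0,2)N 3/3 ok · (0,3)N 2/2 ok · (0,4)N 2/2 ok
Row 1: (1,0)N 3/3 ok · (1,1)N 4/4 ok · (1,2)N 2/2 ok · (1,4)N 2/2 ok
Row 2: (2,0)N 3/3 ok · (2,1)N 2/2 ok · (2,3)S 1/2 ok · (2,4)N 1/3 ok
Row 3: (3,0)N 2/2 ok · (3,2)S 2/2 ok · (3,3)S 4/4 ok · (3,4)S 2/3 ok
Row 4: (4,0)N 2/2 ok · (4,1)N 2/3 ok · (4,2)S 2/3 ok · (4,3)S 4/4 ok · (4,4)S 2/2 ok
Row 5: (5,1)N 1/1 ok · (5,3)S 2/2 ok
Row 6: (6,2)S 1/1 ok · (6,3)S 3/3 ok · (6,4)S 1/1 ok
All meet the threshold, so the configuration is stable.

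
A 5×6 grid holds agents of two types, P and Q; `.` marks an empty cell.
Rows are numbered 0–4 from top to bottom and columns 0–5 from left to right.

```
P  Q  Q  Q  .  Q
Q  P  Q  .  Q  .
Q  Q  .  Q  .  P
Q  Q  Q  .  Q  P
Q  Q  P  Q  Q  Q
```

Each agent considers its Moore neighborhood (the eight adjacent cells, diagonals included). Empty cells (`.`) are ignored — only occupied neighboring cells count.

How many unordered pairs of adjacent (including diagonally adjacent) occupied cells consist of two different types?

Scan each occupied cell's neighbors to the right and below (and the two forward diagonals) so each pair is counted once.
From row 0: 4 unlike of 13 pairs (running 4/13).
From row 1: 5 unlike of 10 pairs (running 9/23).
From row 2: 1 unlike of 10 pairs (running 10/33).
From row 3: 5 unlike of 16 pairs (running 15/49).
From row 4: 2 unlike of 5 pairs (running 17/54).
Total adjacent occupied pairs: 54; unlike-type pairs: 17.

17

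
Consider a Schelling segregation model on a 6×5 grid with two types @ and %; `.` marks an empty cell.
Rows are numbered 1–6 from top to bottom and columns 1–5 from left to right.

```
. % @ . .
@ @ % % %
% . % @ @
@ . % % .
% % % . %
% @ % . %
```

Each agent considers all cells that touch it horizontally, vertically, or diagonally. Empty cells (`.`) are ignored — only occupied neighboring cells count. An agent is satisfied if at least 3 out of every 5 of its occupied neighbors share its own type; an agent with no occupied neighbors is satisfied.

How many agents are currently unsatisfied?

Row 1: (1,2)% 1/4 ✗ · (1,3)@ 1/4 ✗
Row 2: (2,1)@ 1/3 ✗ · (2,2)@ 2/6 ✗ · (2,3)% 3/6 ✗ · (2,4)% 3/6 ✗ · (2,5)% 1/3 ✗
Row 3: (3,1)% 0/3 ✗ · (3,3)% 4/6 ✓ · (3,4)@ 1/7 ✗ · (3,5)@ 1/4 ✗
Row 4: (4,1)@ 0/3 ✗ · (4,3)% 4/5 ✓ · (4,4)% 4/6 ✓
Row 5: (5,1)% 2/4 ✗ · (5,2)% 5/7 ✓ · (5,3)% 4/5 ✓ · (5,5)% 2/2 ✓
Row 6: (6,1)% 2/3 ✓ · (6,2)@ 0/5 ✗ · (6,3)% 2/3 ✓ · (6,5)% 1/1 ✓
Unsatisfied: (1,2), (1,3), (2,1), (2,2), (2,3), (2,4), (2,5), (3,1), (3,4), (3,5), (4,1), (5,1), (6,2) — 13 in total.

13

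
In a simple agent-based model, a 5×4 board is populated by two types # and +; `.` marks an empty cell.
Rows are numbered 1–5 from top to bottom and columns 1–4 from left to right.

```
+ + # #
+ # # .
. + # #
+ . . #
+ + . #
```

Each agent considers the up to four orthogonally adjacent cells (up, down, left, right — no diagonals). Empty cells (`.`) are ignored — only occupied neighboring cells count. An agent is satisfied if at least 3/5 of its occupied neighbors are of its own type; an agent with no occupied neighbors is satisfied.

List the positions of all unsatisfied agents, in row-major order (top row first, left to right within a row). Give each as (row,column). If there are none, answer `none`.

Row 1: (1,1)+ 2/2 ✓ · (1,2)+ 1/3 ✗ · (1,3)# 2/3 ✓ · (1,4)# 1/1 ✓
Row 2: (2,1)+ 1/2 ✗ · (2,2)# 1/4 ✗ · (2,3)# 3/3 ✓
Row 3: (3,2)+ 0/2 ✗ · (3,3)# 2/3 ✓ · (3,4)# 2/2 ✓
Row 4: (4,1)+ 1/1 ✓ · (4,4)# 2/2 ✓
Row 5: (5,1)+ 2/2 ✓ · (5,2)+ 1/1 ✓ · (5,4)# 1/1 ✓

(1,2), (2,1), (2,2), (3,2)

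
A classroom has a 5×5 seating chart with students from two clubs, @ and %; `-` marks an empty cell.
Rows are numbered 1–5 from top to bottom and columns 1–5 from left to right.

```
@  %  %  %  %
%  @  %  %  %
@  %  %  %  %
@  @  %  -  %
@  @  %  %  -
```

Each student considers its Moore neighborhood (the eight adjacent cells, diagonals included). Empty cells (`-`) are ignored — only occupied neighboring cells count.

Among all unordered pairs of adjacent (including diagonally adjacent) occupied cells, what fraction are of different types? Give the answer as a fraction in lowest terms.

Scan each occupied cell's neighbors to the right and below (and the two forward diagonals) so each pair is counted once.
From row 1: 4 unlike of 17 pairs (running 4/17).
From row 2: 5 unlike of 17 pairs (running 9/34).
From row 3: 4 unlike of 14 pairs (running 13/48).
From row 4: 3 unlike of 11 pairs (running 16/59).
From row 5: 1 unlike of 3 pairs (running 17/62).
Total adjacent occupied pairs: 62; unlike-type pairs: 17.
17/62 is already in lowest terms.

17/62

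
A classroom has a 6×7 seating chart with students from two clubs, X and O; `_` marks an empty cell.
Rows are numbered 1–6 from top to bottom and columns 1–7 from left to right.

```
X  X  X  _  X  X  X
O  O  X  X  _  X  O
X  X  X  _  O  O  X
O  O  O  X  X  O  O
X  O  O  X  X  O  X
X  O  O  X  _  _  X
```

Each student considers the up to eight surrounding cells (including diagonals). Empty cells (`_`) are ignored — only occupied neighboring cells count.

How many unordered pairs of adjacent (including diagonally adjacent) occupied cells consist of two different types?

Scan each occupied cell's neighbors to the right and below (and the two forward diagonals) so each pair is counted once.
From row 1: 7 unlike of 18 pairs (running 7/18).
From row 2: 11 unlike of 18 pairs (running 18/36).
From row 3: 13 unlike of 20 pairs (running 31/56).
From row 4: 10 unlike of 25 pairs (running 41/81).
From row 5: 9 unlike of 19 pairs (running 50/100).
From row 6: 2 unlike of 3 pairs (running 52/103).
Total adjacent occupied pairs: 103; unlike-type pairs: 52.

52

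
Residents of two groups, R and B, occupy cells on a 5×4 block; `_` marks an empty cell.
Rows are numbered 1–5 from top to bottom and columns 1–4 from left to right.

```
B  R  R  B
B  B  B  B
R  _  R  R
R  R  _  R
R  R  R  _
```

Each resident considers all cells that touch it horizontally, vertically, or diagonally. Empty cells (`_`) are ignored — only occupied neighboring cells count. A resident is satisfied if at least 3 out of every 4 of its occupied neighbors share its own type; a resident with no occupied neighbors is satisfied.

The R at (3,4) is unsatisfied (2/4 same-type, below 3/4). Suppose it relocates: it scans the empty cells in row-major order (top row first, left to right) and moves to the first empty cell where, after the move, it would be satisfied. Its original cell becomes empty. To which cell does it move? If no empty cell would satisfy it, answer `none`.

(4,3)

Vacating (3,4). Empty cells in order:
  (3,2): 4/7 same-type → still unsatisfied.
  (4,3): 5/5 same-type → satisfied — stop here.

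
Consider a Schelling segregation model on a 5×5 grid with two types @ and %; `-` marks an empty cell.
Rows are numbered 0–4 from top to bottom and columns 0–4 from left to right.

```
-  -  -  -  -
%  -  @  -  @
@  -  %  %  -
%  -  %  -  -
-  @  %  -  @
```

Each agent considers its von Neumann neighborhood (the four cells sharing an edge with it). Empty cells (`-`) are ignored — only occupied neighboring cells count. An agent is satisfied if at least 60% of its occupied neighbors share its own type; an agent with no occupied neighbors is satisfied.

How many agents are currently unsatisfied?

6

Row 1: (1,0)% 0/1 unhappy · (1,2)@ 0/1 unhappy · (1,4)@ 0/0 ok
Row 2: (2,0)@ 0/2 unhappy · (2,2)% 2/3 ok · (2,3)% 1/1 ok
Row 3: (3,0)% 0/1 unhappy · (3,2)% 2/2 ok
Row 4: (4,1)@ 0/1 unhappy · (4,2)% 1/2 unhappy · (4,4)@ 0/0 ok
Unsatisfied: (1,0), (1,2), (2,0), (3,0), (4,1), (4,2) — 6 in total.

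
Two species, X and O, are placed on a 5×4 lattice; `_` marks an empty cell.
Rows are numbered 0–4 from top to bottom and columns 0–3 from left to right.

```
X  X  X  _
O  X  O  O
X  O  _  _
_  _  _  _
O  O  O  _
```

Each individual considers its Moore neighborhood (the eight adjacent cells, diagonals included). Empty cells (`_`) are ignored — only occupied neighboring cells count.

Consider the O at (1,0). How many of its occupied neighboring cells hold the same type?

Occupied neighbors of (1,0): (0,0)=X, (0,1)=X, (1,1)=X, (2,0)=X, (2,1)=O.
Same type (O): 1 of 5.

1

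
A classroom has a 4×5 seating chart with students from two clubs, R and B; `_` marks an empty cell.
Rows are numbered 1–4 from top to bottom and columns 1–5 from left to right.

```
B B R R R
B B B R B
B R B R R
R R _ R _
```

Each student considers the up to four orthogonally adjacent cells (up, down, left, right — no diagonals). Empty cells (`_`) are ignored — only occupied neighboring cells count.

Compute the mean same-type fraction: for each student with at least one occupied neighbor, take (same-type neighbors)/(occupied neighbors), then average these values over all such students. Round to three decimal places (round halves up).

0.606

Row 1: (1,1)B 2/2 · (1,2)B 2/3 · (1,3)R 1/3 · (1,4)R 3/3 · (1,5)R 1/2
Row 2: (2,1)B 3/3 · (2,2)B 3/4 · (2,3)B 2/4 · (2,4)R 2/4 · (2,5)B 0/3
Row 3: (3,1)B 1/3 · (3,2)R 1/4 · (3,3)B 1/3 · (3,4)R 3/4 · (3,5)R 1/2
Row 4: (4,1)R 1/2 · (4,2)R 2/2 · (4,4)R 1/1
Sum over 18 students: 2/2 + 2/3 + 1/3 + 3/3 + 1/2 + 3/3 + 3/4 + 2/4 + 2/4 + 0/3 + 1/3 + 1/4 + 1/3 + 3/4 + 1/2 + 1/2 + 2/2 + 1/1 = 131/12; mean = 131/12 ÷ 18 = 131/216 = 0.606481… → 0.606.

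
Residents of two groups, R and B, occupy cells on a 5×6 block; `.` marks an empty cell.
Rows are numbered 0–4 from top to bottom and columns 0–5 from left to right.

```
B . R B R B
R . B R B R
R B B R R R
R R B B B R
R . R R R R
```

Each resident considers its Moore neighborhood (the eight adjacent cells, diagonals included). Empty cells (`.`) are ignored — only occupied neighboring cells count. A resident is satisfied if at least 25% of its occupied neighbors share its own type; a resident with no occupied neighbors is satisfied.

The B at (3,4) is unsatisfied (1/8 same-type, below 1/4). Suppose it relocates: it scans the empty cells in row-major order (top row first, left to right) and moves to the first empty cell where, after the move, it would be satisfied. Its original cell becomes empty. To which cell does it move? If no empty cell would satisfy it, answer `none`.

Vacating (3,4). Empty cells in order:
  (0,1): 2/4 same-type → satisfied — stop here.

(0,1)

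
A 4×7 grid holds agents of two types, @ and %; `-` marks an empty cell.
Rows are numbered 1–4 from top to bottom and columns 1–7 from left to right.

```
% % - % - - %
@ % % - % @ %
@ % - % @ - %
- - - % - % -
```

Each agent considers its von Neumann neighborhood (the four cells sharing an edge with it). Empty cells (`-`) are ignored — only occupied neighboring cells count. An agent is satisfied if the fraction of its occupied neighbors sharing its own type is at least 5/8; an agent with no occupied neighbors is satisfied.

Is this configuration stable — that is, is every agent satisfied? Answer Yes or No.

No

Row 1: (1,1)% 1/2 unhappy · (1,2)% 2/2 ok · (1,4)% 0/0 ok · (1,7)% 1/1 ok
Row 2: (2,1)@ 1/3 unhappy · (2,2)% 3/4 ok · (2,3)% 1/1 ok · (2,5)% 0/2 unhappy · (2,6)@ 0/2 unhappy · (2,7)% 2/3 ok
Row 3: (3,1)@ 1/2 unhappy · (3,2)% 1/2 unhappy · (3,4)% 1/2 unhappy · (3,5)@ 0/2 unhappy · (3,7)% 1/1 ok
Row 4: (4,4)% 1/1 ok · (4,6)% 0/0 ok
For instance (1,1) has only 1/2 same-type neighbors, below 5/8.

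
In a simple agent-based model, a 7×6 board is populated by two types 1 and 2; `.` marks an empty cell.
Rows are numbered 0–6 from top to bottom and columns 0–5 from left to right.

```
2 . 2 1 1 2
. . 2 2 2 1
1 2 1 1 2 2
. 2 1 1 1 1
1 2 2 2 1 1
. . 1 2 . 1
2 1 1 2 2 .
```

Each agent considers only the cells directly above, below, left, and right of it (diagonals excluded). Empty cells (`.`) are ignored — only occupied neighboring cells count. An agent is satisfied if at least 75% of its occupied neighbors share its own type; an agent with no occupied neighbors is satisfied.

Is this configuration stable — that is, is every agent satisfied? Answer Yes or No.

(0,0)2 0/0 satisfied
(0,2)2 1/2 not
(0,3)1 1/3 not
(0,4)1 1/3 not
(0,5)2 0/2 not
(1,2)2 2/3 not
(1,3)2 2/4 not
(1,4)2 2/4 not
(1,5)1 0/3 not
(2,0)1 0/1 not
(2,1)2 1/3 not
(2,2)1 2/4 not
(2,3)1 2/4 not
(2,4)2 2/4 not
(2,5)2 1/3 not
(3,1)2 2/3 not
(3,2)1 2/4 not
(3,3)1 3/4 satisfied
(3,4)1 3/4 satisfied
(3,5)1 2/3 not
(4,0)1 0/1 not
(4,1)2 2/3 not
(4,2)2 2/4 not
(4,3)2 2/4 not
(4,4)1 2/3 not
(4,5)1 3/3 satisfied
(5,2)1 1/3 not
(5,3)2 2/3 not
(5,5)1 1/1 satisfied
(6,0)2 0/1 not
(6,1)1 1/2 not
(6,2)1 2/3 not
(6,3)2 2/3 not
(6,4)2 1/1 satisfied
For instance (0,2) has only 1/2 same-type neighbors, below 3/4.

No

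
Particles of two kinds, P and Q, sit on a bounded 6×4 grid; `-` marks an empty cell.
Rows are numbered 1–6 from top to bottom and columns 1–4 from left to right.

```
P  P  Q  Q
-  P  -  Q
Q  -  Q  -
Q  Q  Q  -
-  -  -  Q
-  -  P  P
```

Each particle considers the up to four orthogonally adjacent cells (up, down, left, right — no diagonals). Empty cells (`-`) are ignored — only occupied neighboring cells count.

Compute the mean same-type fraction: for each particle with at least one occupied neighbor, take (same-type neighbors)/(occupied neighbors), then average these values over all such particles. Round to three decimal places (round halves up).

0.833

Row 1: (1,1)P 1/1 · (1,2)P 2/3 · (1,3)Q 1/2 · (1,4)Q 2/2
Row 2: (2,2)P 1/1 · (2,4)Q 1/1
Row 3: (3,1)Q 1/1 · (3,3)Q 1/1
Row 4: (4,1)Q 2/2 · (4,2)Q 2/2 · (4,3)Q 2/2
Row 5: (5,4)Q 0/1
Row 6: (6,3)P 1/1 · (6,4)P 1/2
Sum over 14 particles: 1/1 + 2/3 + 1/2 + 2/2 + 1/1 + 1/1 + 1/1 + 1/1 + 2/2 + 2/2 + 2/2 + 0/1 + 1/1 + 1/2 = 35/3; mean = 35/3 ÷ 14 = 5/6 = 0.833333… → 0.833.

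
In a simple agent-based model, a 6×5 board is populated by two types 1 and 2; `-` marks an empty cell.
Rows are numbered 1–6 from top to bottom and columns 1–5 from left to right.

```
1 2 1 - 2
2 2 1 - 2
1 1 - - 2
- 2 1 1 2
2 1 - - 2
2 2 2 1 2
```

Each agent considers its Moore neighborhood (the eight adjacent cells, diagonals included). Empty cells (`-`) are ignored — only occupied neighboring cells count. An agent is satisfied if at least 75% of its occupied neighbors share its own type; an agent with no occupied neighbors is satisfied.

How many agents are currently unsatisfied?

(1,1)1 0/3 ✗
(1,2)2 2/5 ✗
(1,3)1 1/3 ✗
(1,5)2 1/1 ✓
(2,1)2 2/5 ✗
(2,2)2 2/7 ✗
(2,3)1 2/4 ✗
(2,5)2 2/2 ✓
(3,1)1 1/4 ✗
(3,2)1 3/6 ✗
(3,5)2 2/3 ✗
(4,2)2 1/5 ✗
(4,3)1 3/4 ✓
(4,4)1 1/4 ✗
(4,5)2 2/3 ✗
(5,1)2 3/4 ✓
(5,2)1 1/6 ✗
(5,5)2 2/4 ✗
(6,1)2 2/3 ✗
(6,2)2 3/4 ✓
(6,3)2 1/3 ✗
(6,4)1 0/3 ✗
(6,5)2 1/2 ✗
Unsatisfied: (1,1), (1,2), (1,3), (2,1), (2,2), (2,3), (3,1), (3,2), (3,5), (4,2), (4,4), (4,5), (5,2), (5,5), (6,1), (6,3), (6,4), (6,5) — 18 in total.

18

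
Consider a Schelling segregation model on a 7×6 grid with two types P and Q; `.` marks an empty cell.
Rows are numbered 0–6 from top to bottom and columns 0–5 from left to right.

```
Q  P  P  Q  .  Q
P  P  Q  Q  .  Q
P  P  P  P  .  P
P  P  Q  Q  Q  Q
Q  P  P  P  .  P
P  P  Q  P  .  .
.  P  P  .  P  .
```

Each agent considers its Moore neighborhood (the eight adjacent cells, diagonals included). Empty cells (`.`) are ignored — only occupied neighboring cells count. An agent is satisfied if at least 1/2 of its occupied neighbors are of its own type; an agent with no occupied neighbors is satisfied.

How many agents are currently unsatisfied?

14

Row 0: (0,0)Q 0/3 ✗ · (0,1)P 3/5 ✓ · (0,2)P 2/5 ✗ · (0,3)Q 2/3 ✓ · (0,5)Q 1/1 ✓
Row 1: (1,0)P 4/5 ✓ · (1,1)P 6/8 ✓ · (1,2)Q 2/8 ✗ · (1,3)Q 2/5 ✗ · (1,5)Q 1/2 ✓
Row 2: (2,0)P 5/5 ✓ · (2,1)P 6/8 ✓ · (2,2)P 4/8 ✓ · (2,3)P 1/6 ✗ · (2,5)P 0/3 ✗
Row 3: (3,0)P 4/5 ✓ · (3,1)P 6/8 ✓ · (3,2)Q 1/8 ✗ · (3,3)Q 2/6 ✗ · (3,4)Q 2/6 ✗ · (3,5)Q 1/3 ✗
Row 4: (4,0)Q 0/5 ✗ · (4,1)P 5/8 ✓ · (4,2)P 5/8 ✓ · (4,3)P 2/6 ✗ · (4,5)P 0/2 ✗
Row 5: (5,0)P 3/4 ✓ · (5,1)P 5/7 ✓ · (5,2)Q 0/7 ✗ · (5,3)P 4/5 ✓
Row 6: (6,1)P 3/4 ✓ · (6,2)P 3/4 ✓ · (6,4)P 1/1 ✓
Unsatisfied: (0,0), (0,2), (1,2), (1,3), (2,3), (2,5), (3,2), (3,3), (3,4), (3,5), (4,0), (4,3), (4,5), (5,2) — 14 in total.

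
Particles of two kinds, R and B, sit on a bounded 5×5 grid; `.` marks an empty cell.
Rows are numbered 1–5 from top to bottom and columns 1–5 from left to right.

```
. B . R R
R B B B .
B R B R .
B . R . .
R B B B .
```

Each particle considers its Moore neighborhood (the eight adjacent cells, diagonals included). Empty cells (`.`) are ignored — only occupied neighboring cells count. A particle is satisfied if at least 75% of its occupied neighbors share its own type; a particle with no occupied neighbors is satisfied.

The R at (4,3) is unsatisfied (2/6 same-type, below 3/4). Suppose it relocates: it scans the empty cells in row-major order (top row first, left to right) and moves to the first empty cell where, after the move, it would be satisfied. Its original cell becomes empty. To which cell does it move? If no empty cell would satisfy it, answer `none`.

(2,5)

Vacating (4,3). Empty cells in order:
  (1,1): 1/3 same-type → still unsatisfied.
  (1,3): 1/5 same-type → still unsatisfied.
  (2,5): 3/4 same-type → satisfied — stop here.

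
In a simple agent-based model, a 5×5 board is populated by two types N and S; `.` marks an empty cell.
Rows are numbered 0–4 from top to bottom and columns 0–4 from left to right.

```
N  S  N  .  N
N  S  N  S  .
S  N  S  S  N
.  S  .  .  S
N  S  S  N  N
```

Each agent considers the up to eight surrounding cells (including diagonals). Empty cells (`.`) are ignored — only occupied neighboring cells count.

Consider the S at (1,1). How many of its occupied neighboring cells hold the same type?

3

Occupied neighbors of (1,1): (0,0)=N, (0,1)=S, (0,2)=N, (1,0)=N, (1,2)=N, (2,0)=S, (2,1)=N, (2,2)=S.
Same type (S): 3 of 8.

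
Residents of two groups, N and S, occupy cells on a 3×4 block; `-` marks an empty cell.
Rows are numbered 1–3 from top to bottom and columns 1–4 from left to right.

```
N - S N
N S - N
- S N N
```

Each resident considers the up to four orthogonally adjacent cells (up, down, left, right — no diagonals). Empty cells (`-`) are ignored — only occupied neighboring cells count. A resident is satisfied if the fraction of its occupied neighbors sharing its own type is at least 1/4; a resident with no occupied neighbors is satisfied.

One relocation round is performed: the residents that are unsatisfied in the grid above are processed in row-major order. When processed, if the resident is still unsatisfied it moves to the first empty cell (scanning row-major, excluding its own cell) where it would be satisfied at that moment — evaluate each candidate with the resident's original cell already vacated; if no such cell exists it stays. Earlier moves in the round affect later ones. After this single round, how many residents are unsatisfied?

0

Initially unsatisfied (in order): (1,3).
  (1,3) → (1,2).
Resulting grid:
N S - N
N S - N
- S N N
All satisfied now.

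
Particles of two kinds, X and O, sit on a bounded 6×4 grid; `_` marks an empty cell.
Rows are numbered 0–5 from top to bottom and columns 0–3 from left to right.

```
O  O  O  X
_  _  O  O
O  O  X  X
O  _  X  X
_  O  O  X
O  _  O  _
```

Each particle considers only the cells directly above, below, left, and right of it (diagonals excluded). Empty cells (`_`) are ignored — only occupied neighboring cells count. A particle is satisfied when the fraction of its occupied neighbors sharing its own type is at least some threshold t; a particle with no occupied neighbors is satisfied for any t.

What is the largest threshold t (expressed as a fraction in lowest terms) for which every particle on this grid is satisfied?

0/1

Row 0: (0,0)O 1/1 · (0,1)O 2/2 · (0,2)O 2/3 · (0,3)X 0/2
Row 1: (1,2)O 2/3 · (1,3)O 1/3
Row 2: (2,0)O 2/2 · (2,1)O 1/2 · (2,2)X 2/4 · (2,3)X 2/3
Row 3: (3,0)O 1/1 · (3,2)X 2/3 · (3,3)X 3/3
Row 4: (4,1)O 1/1 · (4,2)O 2/4 · (4,3)X 1/2
Row 5: (5,0)O — no occupied neighbors · (5,2)O 1/1
The smallest same-type fraction is 0/2 at (0,3), which reduces to 0/1. Any threshold above that leaves this particle unsatisfied.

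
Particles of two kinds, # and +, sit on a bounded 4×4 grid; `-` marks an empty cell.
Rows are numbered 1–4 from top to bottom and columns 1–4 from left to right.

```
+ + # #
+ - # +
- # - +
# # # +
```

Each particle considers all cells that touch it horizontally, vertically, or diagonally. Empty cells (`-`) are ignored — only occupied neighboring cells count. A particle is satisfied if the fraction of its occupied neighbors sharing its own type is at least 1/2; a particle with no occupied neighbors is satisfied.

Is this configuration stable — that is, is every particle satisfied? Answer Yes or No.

Row 1: (1,1)+ 2/2 satisfied · (1,2)+ 2/4 satisfied · (1,3)# 2/4 satisfied · (1,4)# 2/3 satisfied
Row 2: (2,1)+ 2/3 satisfied · (2,3)# 3/6 satisfied · (2,4)+ 1/4 not
Row 3: (3,2)# 4/5 satisfied · (3,4)+ 2/4 satisfied
Row 4: (4,1)# 2/2 satisfied · (4,2)# 3/3 satisfied · (4,3)# 2/4 satisfied · (4,4)+ 1/2 satisfied
For instance (2,4) has only 1/4 same-type neighbors, below 1/2.

No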